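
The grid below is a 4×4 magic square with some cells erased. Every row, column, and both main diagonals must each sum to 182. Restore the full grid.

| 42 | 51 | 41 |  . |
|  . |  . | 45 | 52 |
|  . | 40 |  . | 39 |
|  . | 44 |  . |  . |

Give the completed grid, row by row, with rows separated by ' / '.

Row 1 needs 182; the known cells sum to 134, so (1,4) = 48.
Column 2 must total 182; the given cells sum to 135, so (2,2) = 47.
Column 4: 48 + 52 + 39 + ? = 182, so (4,4) = 43.
From main diagonal, 182 − (42 + 47 + 43) gives (3,3) = 50.
The remaining cell in anti-diagonal is (4,1) = 182 − 133 = 49.
Row 2 must total 182; the given cells sum to 144, so (2,1) = 38.
From row 3, 182 − (40 + 50 + 39) gives (3,1) = 53.
Row 4 needs 182; the known cells sum to 136, so (4,3) = 46.

42 51 41 48 / 38 47 45 52 / 53 40 50 39 / 49 44 46 43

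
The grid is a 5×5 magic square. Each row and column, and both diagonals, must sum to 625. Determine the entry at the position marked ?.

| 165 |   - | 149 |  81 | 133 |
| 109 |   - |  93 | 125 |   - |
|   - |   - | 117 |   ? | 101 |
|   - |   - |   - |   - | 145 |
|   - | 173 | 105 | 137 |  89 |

Using row 1: 165 + 149 + 81 + 133 + ? → (1,2) = 625 − 528 = 97.
Using row 5: 173 + 105 + 137 + 89 + ? → (5,1) = 625 − 504 = 121.
Column 3: 149 + 93 + 117 + 105 + ? = 625, so (4,3) = 161.
From column 5, 625 − (133 + 101 + 145 + 89) gives (2,5) = 157.
Anti-diagonal: 133 + 125 + 117 + 121 + ? = 625, so (4,2) = 129.
Using row 2: 109 + 93 + 125 + 157 + ? → (2,2) = 625 − 484 = 141.
The remaining cell in column 2 is (3,2) = 625 − 540 = 85.
Main diagonal: 165 + 141 + 117 + 89 + ? = 625, so (4,4) = 113.
The remaining cell in row 4 is (4,1) = 625 − 548 = 77.
Using column 1: 165 + 109 + 77 + 121 + ? → (3,1) = 625 − 472 = 153.
Column 4 must total 625; the given cells sum to 456, so (3,4) = 169.

169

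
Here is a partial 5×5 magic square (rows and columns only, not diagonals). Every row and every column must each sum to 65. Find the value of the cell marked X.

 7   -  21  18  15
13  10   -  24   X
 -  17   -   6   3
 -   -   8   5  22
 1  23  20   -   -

From row 1, 65 − (7 + 21 + 18 + 15) gives (1,2) = 4.
Column 2: 4 + 10 + 17 + 23 + ? = 65, so (4,2) = 11.
From column 4, 65 − (18 + 24 + 6 + 5) gives (5,4) = 12.
Using row 4: 11 + 8 + 5 + 22 + ? → (4,1) = 65 − 46 = 19.
Using row 5: 1 + 23 + 20 + 12 + ? → (5,5) = 65 − 56 = 9.
Column 1: 7 + 13 + 19 + 1 + ? = 65, so (3,1) = 25.
Using column 5: 15 + 3 + 22 + 9 + ? → (2,5) = 65 − 49 = 16.

16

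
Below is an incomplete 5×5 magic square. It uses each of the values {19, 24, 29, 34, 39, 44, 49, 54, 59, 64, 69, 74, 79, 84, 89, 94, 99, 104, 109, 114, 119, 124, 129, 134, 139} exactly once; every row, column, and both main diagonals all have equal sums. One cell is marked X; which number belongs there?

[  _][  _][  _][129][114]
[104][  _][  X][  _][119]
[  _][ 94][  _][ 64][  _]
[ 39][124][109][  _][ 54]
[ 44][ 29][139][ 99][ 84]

49

The 25 entries sum to 1975, so each line sums to 1975/5 = 395.
Row 4: 39 + 124 + 109 + 54 + ? = 395, so (4,4) = 69.
From column 4, 395 − (129 + 64 + 69 + 99) gives (2,4) = 34.
The remaining cell in column 5 is (3,5) = 395 − 371 = 24.
From anti-diagonal, 395 − (114 + 34 + 124 + 44) gives (3,3) = 79.
The remaining cell in row 3 is (3,1) = 395 − 261 = 134.
The remaining cell in column 1 is (1,1) = 395 − 321 = 74.
Main diagonal: 74 + 79 + 69 + 84 + ? = 395, so (2,2) = 89.
Row 2 needs 395; the known cells sum to 346, so (2,3) = 49.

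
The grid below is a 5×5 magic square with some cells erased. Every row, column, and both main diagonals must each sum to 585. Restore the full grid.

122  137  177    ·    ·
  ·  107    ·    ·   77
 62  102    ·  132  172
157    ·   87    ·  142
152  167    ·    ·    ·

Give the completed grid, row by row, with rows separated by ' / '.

Row 3 must total 585; the given cells sum to 468, so (3,3) = 117.
Column 1: 122 + 62 + 157 + 152 + ? = 585, so (2,1) = 92.
Column 2: 137 + 107 + 102 + 167 + ? = 585, so (4,2) = 72.
Row 4 needs 585; the known cells sum to 458, so (4,4) = 127.
The remaining cell in main diagonal is (5,5) = 585 − 473 = 112.
Column 5 needs 585; the known cells sum to 503, so (1,5) = 82.
Anti-diagonal must total 585; the given cells sum to 423, so (2,4) = 162.
Using row 1: 122 + 137 + 177 + 82 + ? → (1,4) = 585 − 518 = 67.
Using row 2: 92 + 107 + 162 + 77 + ? → (2,3) = 585 − 438 = 147.
Column 3 must total 585; the given cells sum to 528, so (5,3) = 57.
Using column 4: 67 + 162 + 132 + 127 + ? → (5,4) = 585 − 488 = 97.

122 137 177 67 82 / 92 107 147 162 77 / 62 102 117 132 172 / 157 72 87 127 142 / 152 167 57 97 112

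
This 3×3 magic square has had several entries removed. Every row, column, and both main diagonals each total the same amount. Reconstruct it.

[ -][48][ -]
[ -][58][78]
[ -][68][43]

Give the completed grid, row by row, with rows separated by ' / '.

Column 2 is already complete: 48 + 58 + 68 = 174, so that is the magic constant.
Using row 2: 58 + 78 + ? → (2,1) = 174 − 136 = 38.
Row 3: 68 + 43 + ? = 174, so (3,1) = 63.
Column 1 needs 174; the known cells sum to 101, so (1,1) = 73.
The remaining cell in column 3 is (1,3) = 174 − 121 = 53.

73 48 53 / 38 58 78 / 63 68 43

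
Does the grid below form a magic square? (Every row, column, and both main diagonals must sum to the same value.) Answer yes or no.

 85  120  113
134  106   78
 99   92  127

Yes

Row 1: 85 + 120 + 113 = 318.
Row 2: 134 + 106 + 78 = 318.
Row 3: 99 + 92 + 127 = 318.
Column 1: 85 + 134 + 99 = 318.
Column 2: 120 + 106 + 92 = 318.
Column 3: 113 + 78 + 127 = 318.
Main diagonal: 85 + 106 + 127 = 318.
Anti-diagonal: 113 + 106 + 99 = 318.
All lines sum to 318.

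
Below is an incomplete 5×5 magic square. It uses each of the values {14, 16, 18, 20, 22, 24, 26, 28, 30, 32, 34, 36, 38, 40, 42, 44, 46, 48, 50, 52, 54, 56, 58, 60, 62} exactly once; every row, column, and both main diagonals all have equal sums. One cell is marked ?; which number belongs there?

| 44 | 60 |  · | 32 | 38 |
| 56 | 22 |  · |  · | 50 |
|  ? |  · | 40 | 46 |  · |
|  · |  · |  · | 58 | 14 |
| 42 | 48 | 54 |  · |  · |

The 25 entries sum to 950, so each line sums to 950/5 = 190.
Using row 1: 44 + 60 + 32 + 38 + ? → (1,3) = 190 − 174 = 16.
The remaining cell in main diagonal is (5,5) = 190 − 164 = 26.
The remaining cell in row 5 is (5,4) = 190 − 170 = 20.
Using column 4: 32 + 46 + 58 + 20 + ? → (2,4) = 190 − 156 = 34.
From column 5, 190 − (38 + 50 + 14 + 26) gives (3,5) = 62.
Using anti-diagonal: 38 + 34 + 40 + 42 + ? → (4,2) = 190 − 154 = 36.
Using row 2: 56 + 22 + 34 + 50 + ? → (2,3) = 190 − 162 = 28.
The remaining cell in column 2 is (3,2) = 190 − 166 = 24.
Column 3 must total 190; the given cells sum to 138, so (4,3) = 52.
Using row 3: 24 + 40 + 46 + 62 + ? → (3,1) = 190 − 172 = 18.

18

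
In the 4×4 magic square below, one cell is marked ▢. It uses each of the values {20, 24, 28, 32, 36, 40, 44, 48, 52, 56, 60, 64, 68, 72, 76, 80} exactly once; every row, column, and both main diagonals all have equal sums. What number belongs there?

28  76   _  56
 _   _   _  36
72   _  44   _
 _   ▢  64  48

20

The 16 entries sum to 800, so each line sums to 800/4 = 200.
From row 1, 200 − (28 + 76 + 56) gives (1,3) = 40.
The remaining cell in column 3 is (2,3) = 200 − 148 = 52.
Column 4 must total 200; the given cells sum to 140, so (3,4) = 60.
The remaining cell in main diagonal is (2,2) = 200 − 120 = 80.
Using row 2: 80 + 52 + 36 + ? → (2,1) = 200 − 168 = 32.
The remaining cell in row 3 is (3,2) = 200 − 176 = 24.
Column 1: 28 + 32 + 72 + ? = 200, so (4,1) = 68.
Column 2 needs 200; the known cells sum to 180, so (4,2) = 20.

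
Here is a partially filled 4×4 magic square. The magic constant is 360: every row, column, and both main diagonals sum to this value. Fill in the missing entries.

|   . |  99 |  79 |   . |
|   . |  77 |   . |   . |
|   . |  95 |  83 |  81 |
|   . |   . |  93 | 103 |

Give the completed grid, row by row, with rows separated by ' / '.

Row 3: 95 + 83 + 81 + ? = 360, so (3,1) = 101.
Column 2 needs 360; the known cells sum to 271, so (4,2) = 89.
From column 3, 360 − (79 + 83 + 93) gives (2,3) = 105.
The remaining cell in main diagonal is (1,1) = 360 − 263 = 97.
Row 1: 97 + 99 + 79 + ? = 360, so (1,4) = 85.
From row 4, 360 − (89 + 93 + 103) gives (4,1) = 75.
Column 1 needs 360; the known cells sum to 273, so (2,1) = 87.
Column 4 must total 360; the given cells sum to 269, so (2,4) = 91.

97 99 79 85 / 87 77 105 91 / 101 95 83 81 / 75 89 93 103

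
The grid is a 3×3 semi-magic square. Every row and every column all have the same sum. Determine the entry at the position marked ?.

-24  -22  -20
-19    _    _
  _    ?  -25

Row 1 is complete and sums to -66; that is the magic constant.
From column 1, -66 − (-24 + (-19)) gives (3,1) = -23.
From column 3, -66 − (-20 + (-25)) gives (2,3) = -21.
From row 2, -66 − (-19 + (-21)) gives (2,2) = -26.
Using row 3: -23 + (-25) + ? → (3,2) = -66 − (-48) = -18.

-18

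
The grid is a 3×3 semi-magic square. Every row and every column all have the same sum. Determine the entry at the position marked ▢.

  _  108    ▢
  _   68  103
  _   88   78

Column 2 is complete and sums to 264; that is the magic constant.
From row 2, 264 − (68 + 103) gives (2,1) = 93.
Row 3 needs 264; the known cells sum to 166, so (3,1) = 98.
From column 1, 264 − (93 + 98) gives (1,1) = 73.
Column 3 must total 264; the given cells sum to 181, so (1,3) = 83.

83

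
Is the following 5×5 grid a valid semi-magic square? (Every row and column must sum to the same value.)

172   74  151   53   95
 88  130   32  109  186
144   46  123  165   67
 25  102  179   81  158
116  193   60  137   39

Row 1: 172 + 74 + 151 + 53 + 95 = 545.
Row 2: 88 + 130 + 32 + 109 + 186 = 545.
Row 3: 144 + 46 + 123 + 165 + 67 = 545.
Row 4: 25 + 102 + 179 + 81 + 158 = 545.
Row 5: 116 + 193 + 60 + 137 + 39 = 545.
Column 1: 172 + 88 + 144 + 25 + 116 = 545.
Column 2: 74 + 130 + 46 + 102 + 193 = 545.
Column 3: 151 + 32 + 123 + 179 + 60 = 545.
Column 4: 53 + 109 + 165 + 81 + 137 = 545.
Column 5: 95 + 186 + 67 + 158 + 39 = 545.
All lines sum to 545.

Yes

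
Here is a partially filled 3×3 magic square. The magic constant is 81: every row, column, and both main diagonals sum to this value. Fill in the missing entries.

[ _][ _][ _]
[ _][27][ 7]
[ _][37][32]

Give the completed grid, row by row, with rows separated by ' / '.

Row 2 needs 81; the known cells sum to 34, so (2,1) = 47.
Row 3: 37 + 32 + ? = 81, so (3,1) = 12.
From column 1, 81 − (47 + 12) gives (1,1) = 22.
Column 2 needs 81; the known cells sum to 64, so (1,2) = 17.
From column 3, 81 − (7 + 32) gives (1,3) = 42.

22 17 42 / 47 27 7 / 12 37 32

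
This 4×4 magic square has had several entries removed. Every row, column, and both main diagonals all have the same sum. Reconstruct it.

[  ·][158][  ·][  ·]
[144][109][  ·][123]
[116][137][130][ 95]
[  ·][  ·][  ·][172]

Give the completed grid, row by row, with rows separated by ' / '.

67 158 165 88 / 144 109 102 123 / 116 137 130 95 / 151 74 81 172

Row 3 is already complete: 116 + 137 + 130 + 95 = 478, so that is the magic constant.
The remaining cell in row 2 is (2,3) = 478 − 376 = 102.
Using column 2: 158 + 109 + 137 + ? → (4,2) = 478 − 404 = 74.
The remaining cell in column 4 is (1,4) = 478 − 390 = 88.
The remaining cell in main diagonal is (1,1) = 478 − 411 = 67.
From anti-diagonal, 478 − (88 + 102 + 137) gives (4,1) = 151.
Row 1: 67 + 158 + 88 + ? = 478, so (1,3) = 165.
The remaining cell in row 4 is (4,3) = 478 − 397 = 81.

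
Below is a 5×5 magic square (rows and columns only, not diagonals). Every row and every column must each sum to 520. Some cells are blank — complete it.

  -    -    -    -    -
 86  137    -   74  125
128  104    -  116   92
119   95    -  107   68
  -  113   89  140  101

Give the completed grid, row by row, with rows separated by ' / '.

110 71 122 83 134 / 86 137 98 74 125 / 128 104 80 116 92 / 119 95 131 107 68 / 77 113 89 140 101

Row 2 needs 520; the known cells sum to 422, so (2,3) = 98.
From row 3, 520 − (128 + 104 + 116 + 92) gives (3,3) = 80.
Row 4: 119 + 95 + 107 + 68 + ? = 520, so (4,3) = 131.
Using row 5: 113 + 89 + 140 + 101 + ? → (5,1) = 520 − 443 = 77.
Using column 1: 86 + 128 + 119 + 77 + ? → (1,1) = 520 − 410 = 110.
Using column 2: 137 + 104 + 95 + 113 + ? → (1,2) = 520 − 449 = 71.
Column 3 must total 520; the given cells sum to 398, so (1,3) = 122.
Column 4: 74 + 116 + 107 + 140 + ? = 520, so (1,4) = 83.
Column 5 must total 520; the given cells sum to 386, so (1,5) = 134.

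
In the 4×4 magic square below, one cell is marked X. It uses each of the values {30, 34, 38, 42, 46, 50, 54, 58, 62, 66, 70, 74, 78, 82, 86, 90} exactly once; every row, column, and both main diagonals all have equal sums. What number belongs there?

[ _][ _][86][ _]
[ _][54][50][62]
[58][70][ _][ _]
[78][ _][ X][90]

The 16 entries sum to 960, so each line sums to 960/4 = 240.
Row 2 must total 240; the given cells sum to 166, so (2,1) = 74.
The remaining cell in column 1 is (1,1) = 240 − 210 = 30.
Main diagonal: 30 + 54 + 90 + ? = 240, so (3,3) = 66.
From anti-diagonal, 240 − (50 + 70 + 78) gives (1,4) = 42.
Row 1 needs 240; the known cells sum to 158, so (1,2) = 82.
Row 3 must total 240; the given cells sum to 194, so (3,4) = 46.
The remaining cell in column 2 is (4,2) = 240 − 206 = 34.
Column 3: 86 + 50 + 66 + ? = 240, so (4,3) = 38.

38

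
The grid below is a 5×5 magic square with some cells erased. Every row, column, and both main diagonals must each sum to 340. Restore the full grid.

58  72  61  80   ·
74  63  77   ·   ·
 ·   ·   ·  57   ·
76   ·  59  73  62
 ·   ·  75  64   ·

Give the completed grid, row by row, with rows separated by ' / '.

58 72 61 80 69 / 74 63 77 66 60 / 65 79 68 57 71 / 76 70 59 73 62 / 67 56 75 64 78

Using row 1: 58 + 72 + 61 + 80 + ? → (1,5) = 340 − 271 = 69.
Row 4 must total 340; the given cells sum to 270, so (4,2) = 70.
From column 3, 340 − (61 + 77 + 59 + 75) gives (3,3) = 68.
From column 4, 340 − (80 + 57 + 73 + 64) gives (2,4) = 66.
The remaining cell in main diagonal is (5,5) = 340 − 262 = 78.
Using anti-diagonal: 69 + 66 + 68 + 70 + ? → (5,1) = 340 − 273 = 67.
The remaining cell in row 2 is (2,5) = 340 − 280 = 60.
From row 5, 340 − (67 + 75 + 64 + 78) gives (5,2) = 56.
Column 1 must total 340; the given cells sum to 275, so (3,1) = 65.
The remaining cell in column 2 is (3,2) = 340 − 261 = 79.
Column 5: 69 + 60 + 62 + 78 + ? = 340, so (3,5) = 71.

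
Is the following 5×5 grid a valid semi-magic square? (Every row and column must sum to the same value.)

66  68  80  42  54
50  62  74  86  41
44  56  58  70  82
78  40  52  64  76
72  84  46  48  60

No — row 2 sums to 313 but column 3 sums to 310.

Row 1: 66 + 68 + 80 + 42 + 54 = 310.
Row 2: 50 + 62 + 74 + 86 + 41 = 313.
Row 3: 44 + 56 + 58 + 70 + 82 = 310.
Row 4: 78 + 40 + 52 + 64 + 76 = 310.
Row 5: 72 + 84 + 46 + 48 + 60 = 310.
Column 1: 66 + 50 + 44 + 78 + 72 = 310.
Column 2: 68 + 62 + 56 + 40 + 84 = 310.
Column 3: 80 + 74 + 58 + 52 + 46 = 310.
Column 4: 42 + 86 + 70 + 64 + 48 = 310.
Column 5: 54 + 41 + 82 + 76 + 60 = 313.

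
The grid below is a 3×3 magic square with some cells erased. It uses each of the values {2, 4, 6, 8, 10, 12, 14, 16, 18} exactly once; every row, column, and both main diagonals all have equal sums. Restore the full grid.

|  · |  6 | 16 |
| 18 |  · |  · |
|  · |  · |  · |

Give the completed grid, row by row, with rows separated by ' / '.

The 9 entries sum to 90, so each line sums to 90/3 = 30.
Row 1 must total 30; the given cells sum to 22, so (1,1) = 8.
Column 1: 8 + 18 + ? = 30, so (3,1) = 4.
Anti-diagonal: 16 + 4 + ? = 30, so (2,2) = 10.
The remaining cell in row 2 is (2,3) = 30 − 28 = 2.
The remaining cell in column 2 is (3,2) = 30 − 16 = 14.
The remaining cell in column 3 is (3,3) = 30 − 18 = 12.

8 6 16 / 18 10 2 / 4 14 12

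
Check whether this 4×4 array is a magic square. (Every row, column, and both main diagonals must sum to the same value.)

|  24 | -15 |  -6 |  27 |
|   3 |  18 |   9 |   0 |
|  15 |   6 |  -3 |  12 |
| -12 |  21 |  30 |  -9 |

Row 1: 24 + (-15) + (-6) + 27 = 30.
Row 2: 3 + 18 + 9 + 0 = 30.
Row 3: 15 + 6 + (-3) + 12 = 30.
Row 4: -12 + 21 + 30 + (-9) = 30.
Column 1: 24 + 3 + 15 + (-12) = 30.
Column 2: -15 + 18 + 6 + 21 = 30.
Column 3: -6 + 9 + (-3) + 30 = 30.
Column 4: 27 + 0 + 12 + (-9) = 30.
Main diagonal: 24 + 18 + (-3) + (-9) = 30.
Anti-diagonal: 27 + 9 + 6 + (-12) = 30.
All lines sum to 30.

Yes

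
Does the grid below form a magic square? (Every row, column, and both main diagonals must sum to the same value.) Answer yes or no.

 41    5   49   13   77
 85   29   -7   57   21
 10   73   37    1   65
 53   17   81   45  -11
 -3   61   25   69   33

No — row 3 sums to 186 but column 4 sums to 185.

Row 1: 41 + 5 + 49 + 13 + 77 = 185.
Row 2: 85 + 29 + (-7) + 57 + 21 = 185.
Row 3: 10 + 73 + 37 + 1 + 65 = 186.
Row 4: 53 + 17 + 81 + 45 + (-11) = 185.
Row 5: -3 + 61 + 25 + 69 + 33 = 185.
Column 1: 41 + 85 + 10 + 53 + (-3) = 186.
Column 2: 5 + 29 + 73 + 17 + 61 = 185.
Column 3: 49 + (-7) + 37 + 81 + 25 = 185.
Column 4: 13 + 57 + 1 + 45 + 69 = 185.
Column 5: 77 + 21 + 65 + (-11) + 33 = 185.
Main diagonal: 41 + 29 + 37 + 45 + 33 = 185.
Anti-diagonal: 77 + 57 + 37 + 17 + (-3) = 185.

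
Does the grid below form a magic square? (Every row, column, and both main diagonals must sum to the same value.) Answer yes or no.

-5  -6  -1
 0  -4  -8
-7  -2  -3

Yes

Row 1: -5 + (-6) + (-1) = -12.
Row 2: 0 + (-4) + (-8) = -12.
Row 3: -7 + (-2) + (-3) = -12.
Column 1: -5 + 0 + (-7) = -12.
Column 2: -6 + (-4) + (-2) = -12.
Column 3: -1 + (-8) + (-3) = -12.
Main diagonal: -5 + (-4) + (-3) = -12.
Anti-diagonal: -1 + (-4) + (-7) = -12.
All lines sum to -12.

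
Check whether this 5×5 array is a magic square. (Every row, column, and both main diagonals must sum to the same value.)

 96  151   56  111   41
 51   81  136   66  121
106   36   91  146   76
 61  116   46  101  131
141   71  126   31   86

Row 1: 96 + 151 + 56 + 111 + 41 = 455.
Row 2: 51 + 81 + 136 + 66 + 121 = 455.
Row 3: 106 + 36 + 91 + 146 + 76 = 455.
Row 4: 61 + 116 + 46 + 101 + 131 = 455.
Row 5: 141 + 71 + 126 + 31 + 86 = 455.
Column 1: 96 + 51 + 106 + 61 + 141 = 455.
Column 2: 151 + 81 + 36 + 116 + 71 = 455.
Column 3: 56 + 136 + 91 + 46 + 126 = 455.
Column 4: 111 + 66 + 146 + 101 + 31 = 455.
Column 5: 41 + 121 + 76 + 131 + 86 = 455.
Main diagonal: 96 + 81 + 91 + 101 + 86 = 455.
Anti-diagonal: 41 + 66 + 91 + 116 + 141 = 455.
All lines sum to 455.

Yes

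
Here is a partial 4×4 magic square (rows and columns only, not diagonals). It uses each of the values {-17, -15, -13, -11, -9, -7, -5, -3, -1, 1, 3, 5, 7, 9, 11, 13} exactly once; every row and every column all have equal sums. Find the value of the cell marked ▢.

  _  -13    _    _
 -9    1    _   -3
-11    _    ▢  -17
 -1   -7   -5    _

The 16 entries sum to -32, so each line sums to -32/4 = -8.
From row 2, -8 − (-9 + 1 + (-3)) gives (2,3) = 3.
From row 4, -8 − (-1 + (-7) + (-5)) gives (4,4) = 5.
Column 1: -9 + (-11) + (-1) + ? = -8, so (1,1) = 13.
From column 2, -8 − (-13 + 1 + (-7)) gives (3,2) = 11.
Column 4 needs -8; the known cells sum to -15, so (1,4) = 7.
Using row 1: 13 + (-13) + 7 + ? → (1,3) = -8 − 7 = -15.
Using row 3: -11 + 11 + (-17) + ? → (3,3) = -8 − (-17) = 9.

9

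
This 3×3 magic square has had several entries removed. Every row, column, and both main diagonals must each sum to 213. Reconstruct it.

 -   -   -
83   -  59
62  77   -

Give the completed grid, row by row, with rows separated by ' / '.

From row 2, 213 − (83 + 59) gives (2,2) = 71.
Row 3 must total 213; the given cells sum to 139, so (3,3) = 74.
Column 1 must total 213; the given cells sum to 145, so (1,1) = 68.
Using column 2: 71 + 77 + ? → (1,2) = 213 − 148 = 65.
The remaining cell in column 3 is (1,3) = 213 − 133 = 80.

68 65 80 / 83 71 59 / 62 77 74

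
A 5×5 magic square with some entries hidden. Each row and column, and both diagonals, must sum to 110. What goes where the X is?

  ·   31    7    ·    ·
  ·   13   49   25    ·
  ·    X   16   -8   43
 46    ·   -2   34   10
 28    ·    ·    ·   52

Row 4 must total 110; the given cells sum to 88, so (4,2) = 22.
Column 3: 7 + 49 + 16 + (-2) + ? = 110, so (5,3) = 40.
From main diagonal, 110 − (13 + 16 + 34 + 52) gives (1,1) = -5.
Using anti-diagonal: 25 + 16 + 22 + 28 + ? → (1,5) = 110 − 91 = 19.
Row 1 needs 110; the known cells sum to 52, so (1,4) = 58.
Column 4 must total 110; the given cells sum to 109, so (5,4) = 1.
Column 5: 19 + 43 + 10 + 52 + ? = 110, so (2,5) = -14.
Row 2 needs 110; the known cells sum to 73, so (2,1) = 37.
Using row 5: 28 + 40 + 1 + 52 + ? → (5,2) = 110 − 121 = -11.
The remaining cell in column 1 is (3,1) = 110 − 106 = 4.
Column 2: 31 + 13 + 22 + (-11) + ? = 110, so (3,2) = 55.

55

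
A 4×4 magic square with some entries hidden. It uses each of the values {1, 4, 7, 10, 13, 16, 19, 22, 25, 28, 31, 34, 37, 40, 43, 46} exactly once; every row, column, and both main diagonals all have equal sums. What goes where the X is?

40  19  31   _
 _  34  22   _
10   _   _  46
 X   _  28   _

43

The 16 entries sum to 376, so each line sums to 376/4 = 94.
The remaining cell in row 1 is (1,4) = 94 − 90 = 4.
The remaining cell in column 3 is (3,3) = 94 − 81 = 13.
From main diagonal, 94 − (40 + 34 + 13) gives (4,4) = 7.
Row 3 must total 94; the given cells sum to 69, so (3,2) = 25.
Using column 2: 19 + 34 + 25 + ? → (4,2) = 94 − 78 = 16.
Column 4 must total 94; the given cells sum to 57, so (2,4) = 37.
Anti-diagonal needs 94; the known cells sum to 51, so (4,1) = 43.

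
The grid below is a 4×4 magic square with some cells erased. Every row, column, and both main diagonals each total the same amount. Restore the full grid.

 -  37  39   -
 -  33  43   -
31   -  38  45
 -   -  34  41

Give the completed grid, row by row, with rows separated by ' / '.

42 37 39 36 / 46 33 43 32 / 31 40 38 45 / 35 44 34 41

Column 3 is already complete: 39 + 43 + 38 + 34 = 154, so that is the magic constant.
Row 3 needs 154; the known cells sum to 114, so (3,2) = 40.
Using column 2: 37 + 33 + 40 + ? → (4,2) = 154 − 110 = 44.
The remaining cell in main diagonal is (1,1) = 154 − 112 = 42.
The remaining cell in row 1 is (1,4) = 154 − 118 = 36.
Row 4 must total 154; the given cells sum to 119, so (4,1) = 35.
From column 1, 154 − (42 + 31 + 35) gives (2,1) = 46.
Column 4 must total 154; the given cells sum to 122, so (2,4) = 32.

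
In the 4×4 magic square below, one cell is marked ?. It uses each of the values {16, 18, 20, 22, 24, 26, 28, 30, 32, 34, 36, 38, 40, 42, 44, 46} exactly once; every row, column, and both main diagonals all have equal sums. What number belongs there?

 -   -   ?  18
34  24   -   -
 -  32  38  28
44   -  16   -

The 16 entries sum to 496, so each line sums to 496/4 = 124.
The remaining cell in row 3 is (3,1) = 124 − 98 = 26.
Column 1 needs 124; the known cells sum to 104, so (1,1) = 20.
Main diagonal must total 124; the given cells sum to 82, so (4,4) = 42.
From anti-diagonal, 124 − (18 + 32 + 44) gives (2,3) = 30.
Using row 2: 34 + 24 + 30 + ? → (2,4) = 124 − 88 = 36.
Using row 4: 44 + 16 + 42 + ? → (4,2) = 124 − 102 = 22.
The remaining cell in column 2 is (1,2) = 124 − 78 = 46.
Column 3 needs 124; the known cells sum to 84, so (1,3) = 40.

40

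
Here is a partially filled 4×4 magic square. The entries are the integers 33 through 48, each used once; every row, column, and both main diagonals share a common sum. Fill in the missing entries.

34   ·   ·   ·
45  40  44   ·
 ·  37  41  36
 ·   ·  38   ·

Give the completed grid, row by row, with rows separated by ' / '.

34 43 39 46 / 45 40 44 33 / 48 37 41 36 / 35 42 38 47

The entries are 33 through 48, which sum to 648, so each line sums to 648/4 = 162.
Row 2 must total 162; the given cells sum to 129, so (2,4) = 33.
Row 3 must total 162; the given cells sum to 114, so (3,1) = 48.
Column 1 needs 162; the known cells sum to 127, so (4,1) = 35.
From column 3, 162 − (44 + 41 + 38) gives (1,3) = 39.
The remaining cell in main diagonal is (4,4) = 162 − 115 = 47.
Anti-diagonal needs 162; the known cells sum to 116, so (1,4) = 46.
Row 1 must total 162; the given cells sum to 119, so (1,2) = 43.
Using row 4: 35 + 38 + 47 + ? → (4,2) = 162 − 120 = 42.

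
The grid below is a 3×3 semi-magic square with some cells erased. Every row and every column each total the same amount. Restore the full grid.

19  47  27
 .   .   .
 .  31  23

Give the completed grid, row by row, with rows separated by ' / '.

Row 1 is already complete: 19 + 47 + 27 = 93, so that is the magic constant.
Row 3 needs 93; the known cells sum to 54, so (3,1) = 39.
Column 1 must total 93; the given cells sum to 58, so (2,1) = 35.
From column 2, 93 − (47 + 31) gives (2,2) = 15.
Column 3 needs 93; the known cells sum to 50, so (2,3) = 43.

19 47 27 / 35 15 43 / 39 31 23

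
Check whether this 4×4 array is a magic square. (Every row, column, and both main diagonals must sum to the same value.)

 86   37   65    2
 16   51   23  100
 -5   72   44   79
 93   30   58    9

Yes

Row 1: 86 + 37 + 65 + 2 = 190.
Row 2: 16 + 51 + 23 + 100 = 190.
Row 3: -5 + 72 + 44 + 79 = 190.
Row 4: 93 + 30 + 58 + 9 = 190.
Column 1: 86 + 16 + (-5) + 93 = 190.
Column 2: 37 + 51 + 72 + 30 = 190.
Column 3: 65 + 23 + 44 + 58 = 190.
Column 4: 2 + 100 + 79 + 9 = 190.
Main diagonal: 86 + 51 + 44 + 9 = 190.
Anti-diagonal: 2 + 23 + 72 + 93 = 190.
All lines sum to 190.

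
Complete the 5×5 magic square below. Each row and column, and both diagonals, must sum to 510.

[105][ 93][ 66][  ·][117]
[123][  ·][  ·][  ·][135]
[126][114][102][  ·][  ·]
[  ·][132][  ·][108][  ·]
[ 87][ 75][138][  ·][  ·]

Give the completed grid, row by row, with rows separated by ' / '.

105 93 66 129 117 / 123 96 84 72 135 / 126 114 102 90 78 / 69 132 120 108 81 / 87 75 138 111 99

Using row 1: 105 + 93 + 66 + 117 + ? → (1,4) = 510 − 381 = 129.
Column 1 needs 510; the known cells sum to 441, so (4,1) = 69.
Using column 2: 93 + 114 + 132 + 75 + ? → (2,2) = 510 − 414 = 96.
From main diagonal, 510 − (105 + 96 + 102 + 108) gives (5,5) = 99.
From anti-diagonal, 510 − (117 + 102 + 132 + 87) gives (2,4) = 72.
Row 2 must total 510; the given cells sum to 426, so (2,3) = 84.
From row 5, 510 − (87 + 75 + 138 + 99) gives (5,4) = 111.
Column 3: 66 + 84 + 102 + 138 + ? = 510, so (4,3) = 120.
Using column 4: 129 + 72 + 108 + 111 + ? → (3,4) = 510 − 420 = 90.
Row 3 needs 510; the known cells sum to 432, so (3,5) = 78.
Row 4 must total 510; the given cells sum to 429, so (4,5) = 81.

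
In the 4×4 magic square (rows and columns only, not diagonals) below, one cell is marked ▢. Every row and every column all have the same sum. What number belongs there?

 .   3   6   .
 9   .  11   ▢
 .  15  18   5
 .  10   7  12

Column 3 is complete and sums to 42; that is the magic constant.
Row 3 must total 42; the given cells sum to 38, so (3,1) = 4.
Row 4 needs 42; the known cells sum to 29, so (4,1) = 13.
From column 1, 42 − (9 + 4 + 13) gives (1,1) = 16.
From column 2, 42 − (3 + 15 + 10) gives (2,2) = 14.
From row 1, 42 − (16 + 3 + 6) gives (1,4) = 17.
Using row 2: 9 + 14 + 11 + ? → (2,4) = 42 − 34 = 8.

8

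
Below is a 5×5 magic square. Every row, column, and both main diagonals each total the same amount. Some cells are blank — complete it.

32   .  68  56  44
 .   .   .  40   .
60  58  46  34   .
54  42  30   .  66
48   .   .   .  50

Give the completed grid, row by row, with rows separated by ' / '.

Anti-diagonal is already complete: 44 + 40 + 46 + 42 + 48 = 220, so that is the magic constant.
Row 1: 32 + 68 + 56 + 44 + ? = 220, so (1,2) = 20.
Row 3 must total 220; the given cells sum to 198, so (3,5) = 22.
Row 4 must total 220; the given cells sum to 192, so (4,4) = 28.
Column 1 must total 220; the given cells sum to 194, so (2,1) = 26.
From column 4, 220 − (56 + 40 + 34 + 28) gives (5,4) = 62.
Column 5 must total 220; the given cells sum to 182, so (2,5) = 38.
Using main diagonal: 32 + 46 + 28 + 50 + ? → (2,2) = 220 − 156 = 64.
The remaining cell in row 2 is (2,3) = 220 − 168 = 52.
From column 2, 220 − (20 + 64 + 58 + 42) gives (5,2) = 36.
Column 3: 68 + 52 + 46 + 30 + ? = 220, so (5,3) = 24.

32 20 68 56 44 / 26 64 52 40 38 / 60 58 46 34 22 / 54 42 30 28 66 / 48 36 24 62 50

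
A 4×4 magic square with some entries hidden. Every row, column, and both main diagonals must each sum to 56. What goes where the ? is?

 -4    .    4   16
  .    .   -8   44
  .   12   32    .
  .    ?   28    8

Using row 1: -4 + 4 + 16 + ? → (1,2) = 56 − 16 = 40.
Column 4 must total 56; the given cells sum to 68, so (3,4) = -12.
Main diagonal needs 56; the known cells sum to 36, so (2,2) = 20.
Anti-diagonal needs 56; the known cells sum to 20, so (4,1) = 36.
Using row 2: 20 + (-8) + 44 + ? → (2,1) = 56 − 56 = 0.
Row 3 needs 56; the known cells sum to 32, so (3,1) = 24.
Using row 4: 36 + 28 + 8 + ? → (4,2) = 56 − 72 = -16.

-16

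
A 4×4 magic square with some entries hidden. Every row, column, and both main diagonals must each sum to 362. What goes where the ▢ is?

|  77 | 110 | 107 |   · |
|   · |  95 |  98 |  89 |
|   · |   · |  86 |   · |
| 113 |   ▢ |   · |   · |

74

Row 1 must total 362; the given cells sum to 294, so (1,4) = 68.
Row 2: 95 + 98 + 89 + ? = 362, so (2,1) = 80.
Column 1 must total 362; the given cells sum to 270, so (3,1) = 92.
From column 3, 362 − (107 + 98 + 86) gives (4,3) = 71.
Main diagonal must total 362; the given cells sum to 258, so (4,4) = 104.
Anti-diagonal needs 362; the known cells sum to 279, so (3,2) = 83.
Row 3 must total 362; the given cells sum to 261, so (3,4) = 101.
Row 4 must total 362; the given cells sum to 288, so (4,2) = 74.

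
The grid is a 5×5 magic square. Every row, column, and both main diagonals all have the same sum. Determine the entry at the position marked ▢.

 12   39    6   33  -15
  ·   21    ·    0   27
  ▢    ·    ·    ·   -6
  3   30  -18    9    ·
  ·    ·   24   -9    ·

Row 1 is complete and sums to 75; that is the magic constant.
The remaining cell in row 4 is (4,5) = 75 − 24 = 51.
From column 4, 75 − (33 + 0 + 9 + (-9)) gives (3,4) = 42.
Column 5 needs 75; the known cells sum to 57, so (5,5) = 18.
Main diagonal needs 75; the known cells sum to 60, so (3,3) = 15.
The remaining cell in anti-diagonal is (5,1) = 75 − 30 = 45.
Row 5 must total 75; the given cells sum to 78, so (5,2) = -3.
From column 2, 75 − (39 + 21 + 30 + (-3)) gives (3,2) = -12.
Using column 3: 6 + 15 + (-18) + 24 + ? → (2,3) = 75 − 27 = 48.
The remaining cell in row 2 is (2,1) = 75 − 96 = -21.
Row 3: -12 + 15 + 42 + (-6) + ? = 75, so (3,1) = 36.

36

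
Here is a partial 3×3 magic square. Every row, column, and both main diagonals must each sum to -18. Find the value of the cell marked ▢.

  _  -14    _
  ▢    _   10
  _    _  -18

Column 3: 10 + (-18) + ? = -18, so (1,3) = -10.
Row 1: -14 + (-10) + ? = -18, so (1,1) = 6.
Main diagonal: 6 + (-18) + ? = -18, so (2,2) = -6.
Using anti-diagonal: -10 + (-6) + ? → (3,1) = -18 − (-16) = -2.
From row 2, -18 − (-6 + 10) gives (2,1) = -22.

-22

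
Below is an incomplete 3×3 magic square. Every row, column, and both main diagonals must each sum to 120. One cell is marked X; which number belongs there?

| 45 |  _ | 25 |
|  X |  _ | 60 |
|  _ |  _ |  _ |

20

The remaining cell in row 1 is (1,2) = 120 − 70 = 50.
Column 3: 25 + 60 + ? = 120, so (3,3) = 35.
Main diagonal must total 120; the given cells sum to 80, so (2,2) = 40.
Anti-diagonal must total 120; the given cells sum to 65, so (3,1) = 55.
From row 2, 120 − (40 + 60) gives (2,1) = 20.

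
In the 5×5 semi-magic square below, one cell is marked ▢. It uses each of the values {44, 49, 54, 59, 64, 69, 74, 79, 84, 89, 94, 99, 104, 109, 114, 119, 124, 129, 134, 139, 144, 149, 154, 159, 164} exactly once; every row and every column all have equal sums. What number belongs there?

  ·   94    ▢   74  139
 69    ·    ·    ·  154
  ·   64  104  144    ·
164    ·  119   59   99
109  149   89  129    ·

159

The 25 entries sum to 2600, so each line sums to 2600/5 = 520.
Row 4: 164 + 119 + 59 + 99 + ? = 520, so (4,2) = 79.
Row 5 needs 520; the known cells sum to 476, so (5,5) = 44.
From column 2, 520 − (94 + 64 + 79 + 149) gives (2,2) = 134.
From column 4, 520 − (74 + 144 + 59 + 129) gives (2,4) = 114.
Using column 5: 139 + 154 + 99 + 44 + ? → (3,5) = 520 − 436 = 84.
Row 2: 69 + 134 + 114 + 154 + ? = 520, so (2,3) = 49.
Using row 3: 64 + 104 + 144 + 84 + ? → (3,1) = 520 − 396 = 124.
Column 1: 69 + 124 + 164 + 109 + ? = 520, so (1,1) = 54.
Using column 3: 49 + 104 + 119 + 89 + ? → (1,3) = 520 − 361 = 159.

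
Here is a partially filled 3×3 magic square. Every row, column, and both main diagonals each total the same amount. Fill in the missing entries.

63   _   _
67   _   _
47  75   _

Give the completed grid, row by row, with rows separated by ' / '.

63 43 71 / 67 59 51 / 47 75 55

Column 1 is already complete: 63 + 67 + 47 = 177, so that is the magic constant.
Using row 3: 47 + 75 + ? → (3,3) = 177 − 122 = 55.
The remaining cell in main diagonal is (2,2) = 177 − 118 = 59.
Anti-diagonal: 59 + 47 + ? = 177, so (1,3) = 71.
Row 1: 63 + 71 + ? = 177, so (1,2) = 43.
Row 2: 67 + 59 + ? = 177, so (2,3) = 51.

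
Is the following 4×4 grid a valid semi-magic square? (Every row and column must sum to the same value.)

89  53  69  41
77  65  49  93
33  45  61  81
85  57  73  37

No — column 3 sums to 252 but row 2 sums to 284.

Row 1: 89 + 53 + 69 + 41 = 252.
Row 2: 77 + 65 + 49 + 93 = 284.
Row 3: 33 + 45 + 61 + 81 = 220.
Row 4: 85 + 57 + 73 + 37 = 252.
Column 1: 89 + 77 + 33 + 85 = 284.
Column 2: 53 + 65 + 45 + 57 = 220.
Column 3: 69 + 49 + 61 + 73 = 252.
Column 4: 41 + 93 + 81 + 37 = 252.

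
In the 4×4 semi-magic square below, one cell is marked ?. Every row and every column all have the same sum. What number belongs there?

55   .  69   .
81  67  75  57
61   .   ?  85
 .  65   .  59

Row 2 is complete and sums to 280; that is the magic constant.
Using column 1: 55 + 81 + 61 + ? → (4,1) = 280 − 197 = 83.
Using column 4: 57 + 85 + 59 + ? → (1,4) = 280 − 201 = 79.
The remaining cell in row 1 is (1,2) = 280 − 203 = 77.
Row 4 needs 280; the known cells sum to 207, so (4,3) = 73.
Using column 2: 77 + 67 + 65 + ? → (3,2) = 280 − 209 = 71.
Column 3 must total 280; the given cells sum to 217, so (3,3) = 63.

63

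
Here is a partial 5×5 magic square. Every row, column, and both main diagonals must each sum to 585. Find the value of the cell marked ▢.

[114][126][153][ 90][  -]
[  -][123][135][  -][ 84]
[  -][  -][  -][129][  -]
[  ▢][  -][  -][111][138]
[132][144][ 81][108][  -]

150

The remaining cell in row 1 is (1,5) = 585 − 483 = 102.
Row 5 must total 585; the given cells sum to 465, so (5,5) = 120.
From column 4, 585 − (90 + 129 + 111 + 108) gives (2,4) = 147.
The remaining cell in column 5 is (3,5) = 585 − 444 = 141.
The remaining cell in main diagonal is (3,3) = 585 − 468 = 117.
Anti-diagonal must total 585; the given cells sum to 498, so (4,2) = 87.
Row 2: 123 + 135 + 147 + 84 + ? = 585, so (2,1) = 96.
From column 2, 585 − (126 + 123 + 87 + 144) gives (3,2) = 105.
Column 3 needs 585; the known cells sum to 486, so (4,3) = 99.
The remaining cell in row 3 is (3,1) = 585 − 492 = 93.
From row 4, 585 − (87 + 99 + 111 + 138) gives (4,1) = 150.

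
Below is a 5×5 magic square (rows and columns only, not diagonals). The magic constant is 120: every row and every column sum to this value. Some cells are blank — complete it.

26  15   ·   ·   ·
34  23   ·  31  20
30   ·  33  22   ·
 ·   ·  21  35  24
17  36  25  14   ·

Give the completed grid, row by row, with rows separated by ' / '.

From row 2, 120 − (34 + 23 + 31 + 20) gives (2,3) = 12.
Row 5 needs 120; the known cells sum to 92, so (5,5) = 28.
Column 1 needs 120; the known cells sum to 107, so (4,1) = 13.
Column 3: 12 + 33 + 21 + 25 + ? = 120, so (1,3) = 29.
Column 4: 31 + 22 + 35 + 14 + ? = 120, so (1,4) = 18.
Row 1 needs 120; the known cells sum to 88, so (1,5) = 32.
From row 4, 120 − (13 + 21 + 35 + 24) gives (4,2) = 27.
Column 2 needs 120; the known cells sum to 101, so (3,2) = 19.
Column 5 must total 120; the given cells sum to 104, so (3,5) = 16.

26 15 29 18 32 / 34 23 12 31 20 / 30 19 33 22 16 / 13 27 21 35 24 / 17 36 25 14 28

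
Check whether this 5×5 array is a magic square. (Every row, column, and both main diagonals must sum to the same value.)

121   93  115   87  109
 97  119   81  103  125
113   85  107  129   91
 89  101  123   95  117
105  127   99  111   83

Yes

Row 1: 121 + 93 + 115 + 87 + 109 = 525.
Row 2: 97 + 119 + 81 + 103 + 125 = 525.
Row 3: 113 + 85 + 107 + 129 + 91 = 525.
Row 4: 89 + 101 + 123 + 95 + 117 = 525.
Row 5: 105 + 127 + 99 + 111 + 83 = 525.
Column 1: 121 + 97 + 113 + 89 + 105 = 525.
Column 2: 93 + 119 + 85 + 101 + 127 = 525.
Column 3: 115 + 81 + 107 + 123 + 99 = 525.
Column 4: 87 + 103 + 129 + 95 + 111 = 525.
Column 5: 109 + 125 + 91 + 117 + 83 = 525.
Main diagonal: 121 + 119 + 107 + 95 + 83 = 525.
Anti-diagonal: 109 + 103 + 107 + 101 + 105 = 525.
All lines sum to 525.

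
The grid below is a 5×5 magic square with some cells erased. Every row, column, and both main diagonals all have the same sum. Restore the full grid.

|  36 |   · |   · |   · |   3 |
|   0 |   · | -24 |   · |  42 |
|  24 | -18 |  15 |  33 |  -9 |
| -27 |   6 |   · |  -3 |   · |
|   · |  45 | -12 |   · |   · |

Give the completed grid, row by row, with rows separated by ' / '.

36 -6 27 -15 3 / 0 18 -24 9 42 / 24 -18 15 33 -9 / -27 6 39 -3 30 / 12 45 -12 21 -21

Row 3 is already complete: 24 + -18 + 15 + 33 + -9 = 45, so that is the magic constant.
Column 1: 36 + 0 + 24 + (-27) + ? = 45, so (5,1) = 12.
Anti-diagonal: 3 + 15 + 6 + 12 + ? = 45, so (2,4) = 9.
Row 2 must total 45; the given cells sum to 27, so (2,2) = 18.
The remaining cell in column 2 is (1,2) = 45 − 51 = -6.
Using main diagonal: 36 + 18 + 15 + (-3) + ? → (5,5) = 45 − 66 = -21.
Row 5 needs 45; the known cells sum to 24, so (5,4) = 21.
From column 4, 45 − (9 + 33 + (-3) + 21) gives (1,4) = -15.
The remaining cell in column 5 is (4,5) = 45 − 15 = 30.
Row 1: 36 + (-6) + (-15) + 3 + ? = 45, so (1,3) = 27.
Row 4: -27 + 6 + (-3) + 30 + ? = 45, so (4,3) = 39.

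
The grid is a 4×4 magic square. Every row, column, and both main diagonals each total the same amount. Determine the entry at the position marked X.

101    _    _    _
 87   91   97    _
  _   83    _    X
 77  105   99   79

Row 4 is complete and sums to 360; that is the magic constant.
Row 2 needs 360; the known cells sum to 275, so (2,4) = 85.
Column 1 must total 360; the given cells sum to 265, so (3,1) = 95.
Column 2 must total 360; the given cells sum to 279, so (1,2) = 81.
Main diagonal: 101 + 91 + 79 + ? = 360, so (3,3) = 89.
The remaining cell in anti-diagonal is (1,4) = 360 − 257 = 103.
From row 1, 360 − (101 + 81 + 103) gives (1,3) = 75.
Row 3 must total 360; the given cells sum to 267, so (3,4) = 93.

93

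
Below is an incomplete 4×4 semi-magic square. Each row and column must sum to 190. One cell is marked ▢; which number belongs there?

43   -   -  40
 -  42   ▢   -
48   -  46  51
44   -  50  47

41

Using row 3: 48 + 46 + 51 + ? → (3,2) = 190 − 145 = 45.
Row 4 needs 190; the known cells sum to 141, so (4,2) = 49.
Using column 1: 43 + 48 + 44 + ? → (2,1) = 190 − 135 = 55.
From column 2, 190 − (42 + 45 + 49) gives (1,2) = 54.
Using column 4: 40 + 51 + 47 + ? → (2,4) = 190 − 138 = 52.
From row 1, 190 − (43 + 54 + 40) gives (1,3) = 53.
Using row 2: 55 + 42 + 52 + ? → (2,3) = 190 − 149 = 41.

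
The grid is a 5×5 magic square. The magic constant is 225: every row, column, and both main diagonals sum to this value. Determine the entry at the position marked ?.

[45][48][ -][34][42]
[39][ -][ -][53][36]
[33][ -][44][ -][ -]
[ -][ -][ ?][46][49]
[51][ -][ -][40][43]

Row 1 needs 225; the known cells sum to 169, so (1,3) = 56.
From column 1, 225 − (45 + 39 + 33 + 51) gives (4,1) = 57.
From column 4, 225 − (34 + 53 + 46 + 40) gives (3,4) = 52.
From column 5, 225 − (42 + 36 + 49 + 43) gives (3,5) = 55.
Main diagonal must total 225; the given cells sum to 178, so (2,2) = 47.
Using anti-diagonal: 42 + 53 + 44 + 51 + ? → (4,2) = 225 − 190 = 35.
The remaining cell in row 2 is (2,3) = 225 − 175 = 50.
Using row 3: 33 + 44 + 52 + 55 + ? → (3,2) = 225 − 184 = 41.
Row 4 must total 225; the given cells sum to 187, so (4,3) = 38.

38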